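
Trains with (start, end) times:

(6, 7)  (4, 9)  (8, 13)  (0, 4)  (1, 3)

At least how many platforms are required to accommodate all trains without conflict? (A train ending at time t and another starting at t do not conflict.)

Count concurrent intervals with a sweep; the peak is the room count.
starts: [0, 1, 4, 6, 8]
ends:   [3, 4, 7, 9, 13]
s0→1 s1→2  — peak 2.

2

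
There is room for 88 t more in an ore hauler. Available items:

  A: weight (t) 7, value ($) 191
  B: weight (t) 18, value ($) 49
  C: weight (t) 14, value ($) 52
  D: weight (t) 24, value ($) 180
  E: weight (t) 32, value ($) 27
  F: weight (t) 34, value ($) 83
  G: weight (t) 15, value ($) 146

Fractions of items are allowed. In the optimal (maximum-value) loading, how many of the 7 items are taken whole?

Greedy by value/weight ratio, highest first.
Ratios (sorted): A 27.29, G 9.73, D 7.50, C 3.71, B 2.72, F 2.44, E 0.84
take A (7 @ 191); take G (15 @ 146); take D (24 @ 180); take C (14 @ 52); take B (18 @ 49); take 10/34 of F → 24.41. Capacity used 88/88.
5 item(s) taken whole; one partial (take 10/34 of F).

5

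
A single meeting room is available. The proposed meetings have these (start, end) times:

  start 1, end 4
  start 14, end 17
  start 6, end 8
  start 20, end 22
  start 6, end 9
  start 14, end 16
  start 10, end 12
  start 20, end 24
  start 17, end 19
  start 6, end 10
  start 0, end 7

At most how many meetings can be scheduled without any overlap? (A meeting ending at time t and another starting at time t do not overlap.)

Order by finish time; keep every interval that doesn't clash with the previous kept one.
Sorted by end: (1,4)  (0,7)  (6,8)  (6,9)  (6,10)  (10,12)  (14,16)  (14,17)  (17,19)  (20,22)  (20,24)
take (1,4); take (6,8); skip (6,9); take (10,12); take (14,16); take (17,19); take (20,22).
Selected 6 meetings.

6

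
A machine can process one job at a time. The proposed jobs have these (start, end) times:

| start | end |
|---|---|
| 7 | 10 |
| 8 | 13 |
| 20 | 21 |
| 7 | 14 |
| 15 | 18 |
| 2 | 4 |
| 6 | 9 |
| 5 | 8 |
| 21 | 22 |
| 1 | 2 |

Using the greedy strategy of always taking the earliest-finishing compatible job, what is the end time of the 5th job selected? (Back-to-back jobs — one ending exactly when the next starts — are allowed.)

By end time: (1,2), (2,4), (5,8), (6,9), (7,10), (8,13), (7,14), (15,18), (20,21), (21,22).
Pick (1,2); next start ≥ 2 → (2,4); next start ≥ 4 → (5,8); next start ≥ 8 → (8,13); next start ≥ 13 → (15,18); next start ≥ 18 → (20,21); next start ≥ 21 → (21,22).
Selected: (1,2) (2,4) (5,8) (8,13) (15,18) (20,21) (21,22)

18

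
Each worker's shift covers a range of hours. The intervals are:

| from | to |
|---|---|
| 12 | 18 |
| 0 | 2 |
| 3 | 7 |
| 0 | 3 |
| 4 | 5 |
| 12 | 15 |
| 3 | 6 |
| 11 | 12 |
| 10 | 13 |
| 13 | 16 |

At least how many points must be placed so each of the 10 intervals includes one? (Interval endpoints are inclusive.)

Sort by right endpoint; whenever an interval is uncovered, place a point at its right end.
By right end: [0,2]  [0,3]  [4,5]  [3,6]  [3,7]  [11,12]  [10,13]  [12,15]  [13,16]  [12,18]
[0,2] uncovered → point at 2; [4,5] uncovered → point at 5; [11,12] uncovered → point at 12; [13,16] uncovered → point at 16.
Points: 2, 5, 12, 16 (4 total).

4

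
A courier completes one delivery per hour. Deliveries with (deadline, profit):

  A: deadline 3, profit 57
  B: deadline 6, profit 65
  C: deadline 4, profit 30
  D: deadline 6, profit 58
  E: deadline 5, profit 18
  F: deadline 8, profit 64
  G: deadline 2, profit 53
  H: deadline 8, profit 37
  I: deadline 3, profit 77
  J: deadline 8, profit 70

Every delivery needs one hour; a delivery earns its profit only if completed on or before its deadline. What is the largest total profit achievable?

By profit: I(d3,77), J(d8,70), B(d6,65), F(d8,64), D(d6,58), A(d3,57), G(d2,53), H(d8,37), C(d4,30), E(d5,18)
I→slot 3; J→slot 8; B→slot 6; F→slot 7; D→slot 5; A→slot 2; G→slot 1; H→slot 4; C skipped; E skipped.
Profit = 53 + 57 + 77 + 37 + 58 + 65 + 64 + 70 = 481

481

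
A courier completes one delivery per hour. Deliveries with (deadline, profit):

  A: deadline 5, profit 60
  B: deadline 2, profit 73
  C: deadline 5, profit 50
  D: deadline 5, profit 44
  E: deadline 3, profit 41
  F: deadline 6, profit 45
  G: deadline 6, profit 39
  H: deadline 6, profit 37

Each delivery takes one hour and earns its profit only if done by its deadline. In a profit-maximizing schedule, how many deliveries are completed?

Take jobs in profit order; each goes to the latest open slot no later than its deadline.
Profit order: B=73 A=60 C=50 F=45 D=44 E=41 G=39 H=37
Assign: B→slot 2, A→slot 5, C→slot 4, F→slot 6, D→slot 3, E→slot 1, G skipped, H skipped.
Slots: [1:E] [2:B] [3:D] [4:C] [5:A] [6:F]
6 of 8 scheduled.

6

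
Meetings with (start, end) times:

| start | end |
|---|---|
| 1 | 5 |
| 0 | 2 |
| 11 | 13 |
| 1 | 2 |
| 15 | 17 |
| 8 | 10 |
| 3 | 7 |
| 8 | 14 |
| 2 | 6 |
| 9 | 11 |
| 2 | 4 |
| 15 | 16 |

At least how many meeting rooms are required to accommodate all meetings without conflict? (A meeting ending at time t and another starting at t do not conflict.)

4

starts: [0, 1, 1, 2, 2, 3, 8, 8, 9, 11, 15, 15]
ends:   [2, 2, 4, 5, 6, 7, 10, 11, 13, 14, 16, 17]
s0→1 s1→2 s1→3 e2→2 e2→1 s2→2 s2→3 s3→4  — peak 4.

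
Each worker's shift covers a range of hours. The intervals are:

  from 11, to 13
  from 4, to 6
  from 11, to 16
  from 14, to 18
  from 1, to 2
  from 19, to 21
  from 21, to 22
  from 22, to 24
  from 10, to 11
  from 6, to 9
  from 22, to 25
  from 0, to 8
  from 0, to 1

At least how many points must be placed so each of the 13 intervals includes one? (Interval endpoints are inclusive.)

Process intervals by earliest right end; each time one isn't hit yet, stab at its right endpoint.
By right end: [0,1]  [1,2]  [4,6]  [0,8]  [6,9]  [10,11]  [11,13]  [11,16]  [14,18]  [19,21]  [21,22]  [22,24]  [22,25]
[0,1] uncovered → point at 1; [4,6] uncovered → point at 6; [10,11] uncovered → point at 11; [14,18] uncovered → point at 18; [19,21] uncovered → point at 21; [22,24] uncovered → point at 24.
Points: 1, 6, 11, 18, 21, 24 (6 total).

6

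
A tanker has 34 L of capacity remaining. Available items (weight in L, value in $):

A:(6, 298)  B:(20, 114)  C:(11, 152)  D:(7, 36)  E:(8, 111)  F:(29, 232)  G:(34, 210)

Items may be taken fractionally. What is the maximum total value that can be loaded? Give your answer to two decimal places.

633.00

Order: A (298/6=49.67) > E (111/8=13.88) > C (152/11=13.82) > F (232/29=8.00) > G (210/34=6.18) > B (114/20=5.70) > D (36/7=5.14)
Fill: take A (6 @ 298) → take E (8 @ 111) → take C (11 @ 152) → take 9/29 of F → 72.00; 34/34 used.
Total value = 633.00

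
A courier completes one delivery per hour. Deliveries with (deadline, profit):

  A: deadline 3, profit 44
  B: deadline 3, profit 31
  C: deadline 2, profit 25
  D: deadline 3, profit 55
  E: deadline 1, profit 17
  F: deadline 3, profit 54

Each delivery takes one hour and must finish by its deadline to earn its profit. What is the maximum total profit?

Take jobs in profit order; each goes to the latest open slot no later than its deadline.
By profit: D(d3,55), F(d3,54), A(d3,44), B(d3,31), C(d2,25), E(d1,17)
D→slot 3; F→slot 2; A→slot 1; B skipped; C skipped; E skipped.
Profit = 44 + 54 + 55 = 153

153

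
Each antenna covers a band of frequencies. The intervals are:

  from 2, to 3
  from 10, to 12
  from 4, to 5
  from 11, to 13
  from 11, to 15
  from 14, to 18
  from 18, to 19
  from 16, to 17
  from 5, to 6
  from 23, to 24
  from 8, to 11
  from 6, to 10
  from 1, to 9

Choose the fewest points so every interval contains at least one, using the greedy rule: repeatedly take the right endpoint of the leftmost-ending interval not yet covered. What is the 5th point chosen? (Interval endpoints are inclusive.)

17

Process intervals by earliest right end; each time one isn't hit yet, stab at its right endpoint.
Sorted: [2,3] [4,5] [5,6] [1,9] [6,10] [8,11] [10,12] [11,13] [11,15] [16,17] [14,18] [18,19] [23,24]
{[2,3]} hit by 3; {[4,5],[5,6],[1,9]} hit by 5; {[6,10],[8,11],[10,12]} hit by 10; {[11,13],[11,15]} hit by 13; {[16,17],[14,18]} hit by 17; {[18,19]} hit by 19; {[23,24]} hit by 24.
Points: 3, 5, 10, 13, 17, 19, 24 (7 total).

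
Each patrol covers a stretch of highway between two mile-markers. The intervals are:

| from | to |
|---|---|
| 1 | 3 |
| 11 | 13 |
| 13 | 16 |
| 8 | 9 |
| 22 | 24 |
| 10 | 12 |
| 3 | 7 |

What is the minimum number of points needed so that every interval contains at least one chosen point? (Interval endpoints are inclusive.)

5

Sort by right endpoint; whenever an interval is uncovered, place a point at its right end.
Sorted: [1,3] [3,7] [8,9] [10,12] [11,13] [13,16] [22,24]
{[1,3],[3,7]} hit by 3; {[8,9]} hit by 9; {[10,12],[11,13]} hit by 12; {[13,16]} hit by 16; {[22,24]} hit by 24.
Points: 3, 9, 12, 16, 24 (5 total).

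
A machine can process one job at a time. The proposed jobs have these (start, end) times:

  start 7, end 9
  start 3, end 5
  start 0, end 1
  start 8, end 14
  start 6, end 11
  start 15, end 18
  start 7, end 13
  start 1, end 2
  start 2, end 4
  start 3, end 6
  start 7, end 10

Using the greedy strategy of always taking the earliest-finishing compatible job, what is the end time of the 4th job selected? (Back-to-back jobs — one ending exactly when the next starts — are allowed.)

Order by finish time; keep every interval that doesn't clash with the previous kept one.
Sorted by end: (0,1)  (1,2)  (2,4)  (3,5)  (3,6)  (7,9)  (7,10)  (6,11)  (7,13)  (8,14)  (15,18)
take (0,1); take (1,2); take (2,4); take (7,9); take (15,18).
Selected: (0,1) (1,2) (2,4) (7,9) (15,18)

9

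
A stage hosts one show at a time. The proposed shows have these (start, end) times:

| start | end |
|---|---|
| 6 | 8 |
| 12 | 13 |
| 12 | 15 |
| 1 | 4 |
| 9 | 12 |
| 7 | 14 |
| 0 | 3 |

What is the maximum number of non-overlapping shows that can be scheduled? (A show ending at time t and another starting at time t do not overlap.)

Sort by end time and greedily take each interval whose start is ≥ the last chosen end.
Sorted by end: (0,3)  (1,4)  (6,8)  (9,12)  (12,13)  (7,14)  (12,15)
take (0,3); take (6,8); take (9,12); take (12,13); skip (12,15).
Selected 4 shows.

4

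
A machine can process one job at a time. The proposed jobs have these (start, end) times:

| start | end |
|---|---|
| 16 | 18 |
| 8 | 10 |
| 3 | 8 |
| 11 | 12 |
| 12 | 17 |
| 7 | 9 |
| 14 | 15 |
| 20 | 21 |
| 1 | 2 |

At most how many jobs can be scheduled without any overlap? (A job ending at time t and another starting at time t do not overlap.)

7

Greedy by earliest finish: after sorting by end time, pick each interval compatible with the last pick.
By end time: (1,2), (3,8), (7,9), (8,10), (11,12), (14,15), (12,17), (16,18), (20,21).
Pick (1,2); next start ≥ 2 → (3,8); next start ≥ 8 → (8,10); next start ≥ 10 → (11,12); next start ≥ 12 → (14,15); next start ≥ 15 → (16,18); next start ≥ 18 → (20,21).
Selected 7 jobs.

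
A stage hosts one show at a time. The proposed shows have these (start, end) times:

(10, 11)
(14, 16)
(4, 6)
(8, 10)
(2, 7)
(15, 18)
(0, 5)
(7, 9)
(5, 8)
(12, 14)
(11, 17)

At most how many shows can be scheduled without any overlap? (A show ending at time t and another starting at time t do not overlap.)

Order by finish time; keep every interval that doesn't clash with the previous kept one.
By end time: (0,5), (4,6), (2,7), (5,8), (7,9), (8,10), (10,11), (12,14), (14,16), (11,17), (15,18).
Pick (0,5); next start ≥ 5 → (5,8); next start ≥ 8 → (8,10); next start ≥ 10 → (10,11); next start ≥ 11 → (12,14); next start ≥ 14 → (14,16).
Selected 6 shows.

6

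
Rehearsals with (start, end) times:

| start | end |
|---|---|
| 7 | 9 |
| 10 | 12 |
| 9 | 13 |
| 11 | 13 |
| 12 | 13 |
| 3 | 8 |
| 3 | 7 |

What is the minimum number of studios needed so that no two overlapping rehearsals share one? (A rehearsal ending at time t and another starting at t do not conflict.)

3

Events (time:±→running): 3:+→1 3:+→2 7:-→1 7:+→2 8:-→1 9:-→0 9:+→1 10:+→2 11:+→3 … peak 3.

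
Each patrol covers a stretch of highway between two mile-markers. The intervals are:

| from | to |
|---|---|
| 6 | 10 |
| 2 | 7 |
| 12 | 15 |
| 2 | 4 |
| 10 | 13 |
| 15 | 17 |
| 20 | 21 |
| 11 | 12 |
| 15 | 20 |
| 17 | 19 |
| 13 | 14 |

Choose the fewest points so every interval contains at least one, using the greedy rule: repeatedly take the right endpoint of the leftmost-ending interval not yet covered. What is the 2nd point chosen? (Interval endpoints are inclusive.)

10

Sort by right endpoint; whenever an interval is uncovered, place a point at its right end.
By right end: [2,4]  [2,7]  [6,10]  [11,12]  [10,13]  [13,14]  [12,15]  [15,17]  [17,19]  [15,20]  [20,21]
[2,4] uncovered → point at 4; [6,10] uncovered → point at 10; [11,12] uncovered → point at 12; [13,14] uncovered → point at 14; [15,17] uncovered → point at 17; [20,21] uncovered → point at 21.
Points: 4, 10, 12, 14, 17, 21 (6 total).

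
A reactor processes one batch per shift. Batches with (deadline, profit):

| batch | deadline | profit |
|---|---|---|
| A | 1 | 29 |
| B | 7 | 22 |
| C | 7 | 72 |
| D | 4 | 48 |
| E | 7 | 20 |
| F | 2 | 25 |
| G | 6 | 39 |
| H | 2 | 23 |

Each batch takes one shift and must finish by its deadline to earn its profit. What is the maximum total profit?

255

By profit: C(d7,72), D(d4,48), G(d6,39), A(d1,29), F(d2,25), H(d2,23), B(d7,22), E(d7,20)
C→slot 7; D→slot 4; G→slot 6; A→slot 1; F→slot 2; H skipped; B→slot 5; E→slot 3.
Profit = 29 + 25 + 20 + 48 + 22 + 39 + 72 = 255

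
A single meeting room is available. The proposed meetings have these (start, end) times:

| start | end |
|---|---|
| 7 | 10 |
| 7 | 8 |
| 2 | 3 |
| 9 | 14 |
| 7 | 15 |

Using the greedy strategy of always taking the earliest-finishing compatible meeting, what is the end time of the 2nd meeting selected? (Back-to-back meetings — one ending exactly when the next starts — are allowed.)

Sorted by end: (2,3)  (7,8)  (7,10)  (9,14)  (7,15)
take (2,3); take (7,8); take (9,14).
Selected: (2,3) (7,8) (9,14)

8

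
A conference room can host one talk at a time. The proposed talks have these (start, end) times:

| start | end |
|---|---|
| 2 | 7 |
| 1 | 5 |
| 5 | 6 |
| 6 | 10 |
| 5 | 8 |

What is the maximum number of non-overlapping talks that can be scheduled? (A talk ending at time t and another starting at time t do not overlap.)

By end time: (1,5), (5,6), (2,7), (5,8), (6,10).
Pick (1,5); next start ≥ 5 → (5,6); next start ≥ 6 → (6,10).
Selected 3 talks.

3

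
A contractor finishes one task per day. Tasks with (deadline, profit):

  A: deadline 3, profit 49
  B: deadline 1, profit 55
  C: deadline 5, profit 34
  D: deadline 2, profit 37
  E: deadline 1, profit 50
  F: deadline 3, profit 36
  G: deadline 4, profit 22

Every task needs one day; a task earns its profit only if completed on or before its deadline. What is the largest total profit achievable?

197

By profit: B(d1,55), E(d1,50), A(d3,49), D(d2,37), F(d3,36), C(d5,34), G(d4,22)
B→slot 1; E skipped; A→slot 3; D→slot 2; F skipped; C→slot 5; G→slot 4.
Profit = 55 + 37 + 49 + 22 + 34 = 197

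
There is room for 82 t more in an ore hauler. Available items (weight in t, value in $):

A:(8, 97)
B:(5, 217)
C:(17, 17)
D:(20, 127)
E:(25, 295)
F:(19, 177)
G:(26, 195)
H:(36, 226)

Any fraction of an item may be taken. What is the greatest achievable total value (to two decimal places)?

973.50

Order: B (217/5=43.40) > A (97/8=12.12) > E (295/25=11.80) > F (177/19=9.32) > G (195/26=7.50) > D (127/20=6.35) > H (226/36=6.28) > C (17/17=1.00)
Fill: take B (5 @ 217) → take A (8 @ 97) → take E (25 @ 295) → take F (19 @ 177) → take 25/26 of G → 187.50; 82/82 used.
Total value = 973.50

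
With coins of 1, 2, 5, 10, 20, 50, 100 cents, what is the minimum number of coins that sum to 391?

7

391 = 3×100 + 1×50 + 2×20 + 1×1
Total coins = 3 + 1 + 2 + 1 = 7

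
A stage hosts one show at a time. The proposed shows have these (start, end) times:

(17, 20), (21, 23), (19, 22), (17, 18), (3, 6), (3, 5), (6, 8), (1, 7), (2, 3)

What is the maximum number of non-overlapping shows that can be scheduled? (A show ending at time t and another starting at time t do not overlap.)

5

Sorted by end: (2,3)  (3,5)  (3,6)  (1,7)  (6,8)  (17,18)  (17,20)  (19,22)  (21,23)
take (2,3); take (3,5); take (6,8); take (17,18); take (19,22).
Selected 5 shows.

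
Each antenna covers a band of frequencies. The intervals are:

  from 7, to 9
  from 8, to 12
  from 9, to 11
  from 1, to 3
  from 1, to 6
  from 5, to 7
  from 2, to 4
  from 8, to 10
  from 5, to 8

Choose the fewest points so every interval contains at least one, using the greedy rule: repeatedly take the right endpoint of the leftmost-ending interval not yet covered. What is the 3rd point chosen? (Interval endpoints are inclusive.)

Process intervals by earliest right end; each time one isn't hit yet, stab at its right endpoint.
Sorted: [1,3] [2,4] [1,6] [5,7] [5,8] [7,9] [8,10] [9,11] [8,12]
{[1,3],[2,4],[1,6]} hit by 3; {[5,7],[5,8],[7,9]} hit by 7; {[8,10],[9,11],[8,12]} hit by 10.
Points: 3, 7, 10 (3 total).

10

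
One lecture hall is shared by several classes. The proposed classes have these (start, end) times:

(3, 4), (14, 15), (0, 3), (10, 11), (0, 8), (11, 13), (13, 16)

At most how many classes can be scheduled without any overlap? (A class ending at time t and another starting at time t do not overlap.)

Greedy by earliest finish: after sorting by end time, pick each interval compatible with the last pick.
By end time: (0,3), (3,4), (0,8), (10,11), (11,13), (14,15), (13,16).
Pick (0,3); next start ≥ 3 → (3,4); next start ≥ 4 → (10,11); next start ≥ 11 → (11,13); next start ≥ 13 → (14,15).
Selected 5 classes.

5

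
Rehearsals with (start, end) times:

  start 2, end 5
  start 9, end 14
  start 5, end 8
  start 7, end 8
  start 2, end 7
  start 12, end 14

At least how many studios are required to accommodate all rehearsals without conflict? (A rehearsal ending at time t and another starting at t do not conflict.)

Count concurrent intervals with a sweep; the peak is the room count.
Events (time:±→running): 2:+→1 2:+→2 … peak 2.

2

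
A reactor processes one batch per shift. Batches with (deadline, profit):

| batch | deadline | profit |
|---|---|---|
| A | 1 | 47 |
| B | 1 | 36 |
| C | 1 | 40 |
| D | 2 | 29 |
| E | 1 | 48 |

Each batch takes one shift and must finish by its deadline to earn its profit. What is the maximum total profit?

77

Profit order: E=48 A=47 C=40 B=36 D=29
Assign: E→slot 1, A skipped, C skipped, B skipped, D→slot 2.
Slots: [1:E] [2:D]
Profit = 48 + 29 = 77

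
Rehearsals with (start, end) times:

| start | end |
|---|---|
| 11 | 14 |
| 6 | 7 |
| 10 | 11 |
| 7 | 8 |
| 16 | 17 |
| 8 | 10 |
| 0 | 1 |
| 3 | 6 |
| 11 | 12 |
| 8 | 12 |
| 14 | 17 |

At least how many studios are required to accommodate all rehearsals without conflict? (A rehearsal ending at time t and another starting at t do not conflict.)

The answer is the maximum number of intervals overlapping at any instant.
Events (time:±→running): 0:+→1 1:-→0 3:+→1 6:-→0 6:+→1 7:-→0 7:+→1 8:-→0 8:+→1 8:+→2 10:-→1 10:+→2 11:-→1 11:+→2 11:+→3 … peak 3.

3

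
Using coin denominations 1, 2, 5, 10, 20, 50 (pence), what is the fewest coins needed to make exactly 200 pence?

4

Use the largest denomination that fits, subtract, and repeat.
200 − 4×50→0
Total coins = 4 = 4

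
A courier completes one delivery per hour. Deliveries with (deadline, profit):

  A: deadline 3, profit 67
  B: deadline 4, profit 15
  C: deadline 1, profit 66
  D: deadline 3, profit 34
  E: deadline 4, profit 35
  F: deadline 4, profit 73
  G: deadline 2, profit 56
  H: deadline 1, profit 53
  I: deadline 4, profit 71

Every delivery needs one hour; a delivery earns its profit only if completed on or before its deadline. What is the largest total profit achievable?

277

Sort by profit descending; place each in the latest free slot ≤ its deadline.
By profit: F(d4,73), I(d4,71), A(d3,67), C(d1,66), G(d2,56), H(d1,53), E(d4,35), D(d3,34), B(d4,15)
F→slot 4; I→slot 3; A→slot 2; C→slot 1; G skipped; H skipped; E skipped; D skipped; B skipped.
Profit = 66 + 67 + 71 + 73 = 277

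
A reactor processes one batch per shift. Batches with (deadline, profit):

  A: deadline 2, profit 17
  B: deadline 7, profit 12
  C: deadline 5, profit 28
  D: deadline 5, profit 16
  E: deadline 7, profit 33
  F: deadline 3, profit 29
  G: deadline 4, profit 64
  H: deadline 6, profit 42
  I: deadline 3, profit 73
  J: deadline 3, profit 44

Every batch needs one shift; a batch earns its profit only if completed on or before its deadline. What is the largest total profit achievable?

313

By profit: I(d3,73), G(d4,64), J(d3,44), H(d6,42), E(d7,33), F(d3,29), C(d5,28), A(d2,17), D(d5,16), B(d7,12)
I→slot 3; G→slot 4; J→slot 2; H→slot 6; E→slot 7; F→slot 1; C→slot 5; A skipped; D skipped; B skipped.
Profit = 29 + 44 + 73 + 64 + 28 + 42 + 33 = 313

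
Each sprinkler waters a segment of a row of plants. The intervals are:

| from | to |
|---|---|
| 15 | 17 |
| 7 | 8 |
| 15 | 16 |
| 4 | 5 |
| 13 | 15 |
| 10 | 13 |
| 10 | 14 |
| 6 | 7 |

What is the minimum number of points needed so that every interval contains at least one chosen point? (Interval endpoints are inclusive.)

4

Process intervals by earliest right end; each time one isn't hit yet, stab at its right endpoint.
Sorted: [4,5] [6,7] [7,8] [10,13] [10,14] [13,15] [15,16] [15,17]
{[4,5]} hit by 5; {[6,7],[7,8]} hit by 7; {[10,13],[10,14],[13,15]} hit by 13; {[15,16],[15,17]} hit by 16.
Points: 5, 7, 13, 16 (4 total).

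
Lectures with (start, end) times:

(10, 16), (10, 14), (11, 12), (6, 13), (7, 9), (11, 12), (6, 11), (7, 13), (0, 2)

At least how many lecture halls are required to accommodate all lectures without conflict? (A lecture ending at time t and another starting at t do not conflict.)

starts: [0, 6, 6, 7, 7, 10, 10, 11, 11]
ends:   [2, 9, 11, 12, 12, 13, 13, 14, 16]
s0→1 e2→0 s6→1 s6→2 s7→3 s7→4 e9→3 s10→4 s10→5 e11→4 s11→5 s11→6  — peak 6.

6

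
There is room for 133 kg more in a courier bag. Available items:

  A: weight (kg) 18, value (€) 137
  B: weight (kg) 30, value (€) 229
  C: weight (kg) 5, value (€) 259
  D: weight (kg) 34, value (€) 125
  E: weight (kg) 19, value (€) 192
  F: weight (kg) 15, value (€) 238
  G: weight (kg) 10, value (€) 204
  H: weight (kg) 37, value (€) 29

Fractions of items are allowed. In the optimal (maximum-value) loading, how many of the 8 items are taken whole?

7

Order: C (259/5=51.80) > G (204/10=20.40) > F (238/15=15.87) > E (192/19=10.11) > B (229/30=7.63) > A (137/18=7.61) > D (125/34=3.68) > H (29/37=0.78)
Fill: take C (5 @ 259) → take G (10 @ 204) → take F (15 @ 238) → take E (19 @ 192) → take B (30 @ 229) → take A (18 @ 137) → take D (34 @ 125) → take 2/37 of H → 1.57; 133/133 used.
7 item(s) taken whole; one partial (take 2/37 of H).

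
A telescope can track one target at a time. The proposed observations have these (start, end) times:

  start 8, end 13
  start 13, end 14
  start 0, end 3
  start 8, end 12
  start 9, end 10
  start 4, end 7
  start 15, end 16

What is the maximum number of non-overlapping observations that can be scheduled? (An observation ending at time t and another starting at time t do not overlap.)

5

Greedy by earliest finish: after sorting by end time, pick each interval compatible with the last pick.
Sorted by end: (0,3)  (4,7)  (9,10)  (8,12)  (8,13)  (13,14)  (15,16)
take (0,3); take (4,7); take (9,10); skip (8,12); take (13,14); take (15,16).
Selected 5 observations.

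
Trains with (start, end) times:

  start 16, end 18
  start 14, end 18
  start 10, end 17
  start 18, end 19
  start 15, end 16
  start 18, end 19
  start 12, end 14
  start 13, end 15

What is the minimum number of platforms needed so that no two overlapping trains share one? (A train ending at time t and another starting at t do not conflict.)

Count concurrent intervals with a sweep; the peak is the room count.
starts: [10, 12, 13, 14, 15, 16, 18, 18]
ends:   [14, 15, 16, 17, 18, 18, 19, 19]
s10→1 s12→2 s13→3  — peak 3.

3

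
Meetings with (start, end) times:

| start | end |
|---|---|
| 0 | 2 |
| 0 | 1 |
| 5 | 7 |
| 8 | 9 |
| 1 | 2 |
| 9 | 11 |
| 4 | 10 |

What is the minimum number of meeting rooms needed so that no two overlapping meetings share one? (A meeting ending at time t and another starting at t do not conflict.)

2

The answer is the maximum number of intervals overlapping at any instant.
starts: [0, 0, 1, 4, 5, 8, 9]
ends:   [1, 2, 2, 7, 9, 10, 11]
s0→1 s0→2  — peak 2.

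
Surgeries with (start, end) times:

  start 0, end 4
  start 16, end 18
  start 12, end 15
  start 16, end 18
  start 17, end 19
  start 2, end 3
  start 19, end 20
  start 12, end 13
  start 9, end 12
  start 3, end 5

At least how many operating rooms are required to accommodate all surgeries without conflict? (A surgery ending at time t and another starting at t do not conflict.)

3

The answer is the maximum number of intervals overlapping at any instant.
starts: [0, 2, 3, 9, 12, 12, 16, 16, 17, 19]
ends:   [3, 4, 5, 12, 13, 15, 18, 18, 19, 20]
s0→1 s2→2 e3→1 s3→2 e4→1 e5→0 s9→1 e12→0 s12→1 s12→2 e13→1 e15→0 s16→1 s16→2 s17→3  — peak 3.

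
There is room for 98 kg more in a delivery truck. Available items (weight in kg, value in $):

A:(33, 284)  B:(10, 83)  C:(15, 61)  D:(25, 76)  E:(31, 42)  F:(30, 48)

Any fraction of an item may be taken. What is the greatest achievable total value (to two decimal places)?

528.00

Greedy by value/weight ratio, highest first.
Order: A (284/33=8.61) > B (83/10=8.30) > C (61/15=4.07) > D (76/25=3.04) > F (48/30=1.60) > E (42/31=1.35)
Fill: take A (33 @ 284) → take B (10 @ 83) → take C (15 @ 61) → take D (25 @ 76) → take 15/30 of F → 24.00; 98/98 used.
Total value = 528.00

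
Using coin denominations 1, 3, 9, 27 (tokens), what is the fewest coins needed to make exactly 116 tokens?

116 − 4×27→8 − 2×3→2 − 2×1→0
Total coins = 4 + 2 + 2 = 8

8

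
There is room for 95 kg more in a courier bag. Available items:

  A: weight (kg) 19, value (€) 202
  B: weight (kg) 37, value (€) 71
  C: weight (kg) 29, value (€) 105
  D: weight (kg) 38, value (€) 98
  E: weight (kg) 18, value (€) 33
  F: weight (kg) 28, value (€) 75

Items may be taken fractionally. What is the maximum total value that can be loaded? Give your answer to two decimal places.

Greedy by value/weight ratio, highest first.
Ratios (sorted): A 10.63, C 3.62, F 2.68, D 2.58, B 1.92, E 1.83
take A (19 @ 202); take C (29 @ 105); take F (28 @ 75); take 19/38 of D → 49.00. Capacity used 95/95.
Total value = 431.00

431.00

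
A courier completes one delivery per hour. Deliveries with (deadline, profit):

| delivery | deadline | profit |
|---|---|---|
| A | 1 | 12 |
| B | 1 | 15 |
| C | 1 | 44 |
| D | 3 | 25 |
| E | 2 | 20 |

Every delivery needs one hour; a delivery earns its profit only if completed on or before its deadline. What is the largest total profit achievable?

Sort by profit descending; place each in the latest free slot ≤ its deadline.
By profit: C(d1,44), D(d3,25), E(d2,20), B(d1,15), A(d1,12)
C→slot 1; D→slot 3; E→slot 2; B skipped; A skipped.
Profit = 44 + 20 + 25 = 89

89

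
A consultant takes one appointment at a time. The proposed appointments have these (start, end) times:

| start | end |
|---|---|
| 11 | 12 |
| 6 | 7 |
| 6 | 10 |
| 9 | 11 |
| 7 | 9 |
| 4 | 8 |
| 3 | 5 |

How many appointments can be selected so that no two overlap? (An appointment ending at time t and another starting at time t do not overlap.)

Sort by end time and greedily take each interval whose start is ≥ the last chosen end.
Sorted by end: (3,5)  (6,7)  (4,8)  (7,9)  (6,10)  (9,11)  (11,12)
take (3,5); take (6,7); take (7,9); take (9,11); take (11,12).
Selected 5 appointments.

5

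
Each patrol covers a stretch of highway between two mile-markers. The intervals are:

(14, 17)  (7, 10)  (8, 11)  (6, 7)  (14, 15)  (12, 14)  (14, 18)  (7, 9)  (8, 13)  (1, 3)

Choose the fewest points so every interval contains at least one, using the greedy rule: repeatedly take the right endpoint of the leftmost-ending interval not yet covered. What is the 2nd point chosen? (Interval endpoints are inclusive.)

7

Sorted: [1,3] [6,7] [7,9] [7,10] [8,11] [8,13] [12,14] [14,15] [14,17] [14,18]
{[1,3]} hit by 3; {[6,7],[7,9],[7,10]} hit by 7; {[8,11],[8,13]} hit by 11; {[12,14],[14,15],[14,17],[14,18]} hit by 14.
Points: 3, 7, 11, 14 (4 total).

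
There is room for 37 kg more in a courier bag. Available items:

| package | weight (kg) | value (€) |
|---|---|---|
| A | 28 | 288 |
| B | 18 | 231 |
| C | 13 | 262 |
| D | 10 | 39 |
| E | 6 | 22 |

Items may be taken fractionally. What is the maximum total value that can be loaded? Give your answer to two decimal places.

Sort by value per unit weight and fill in that order.
Order: C (262/13=20.15) > B (231/18=12.83) > A (288/28=10.29) > D (39/10=3.90) > E (22/6=3.67)
Fill: take C (13 @ 262) → take B (18 @ 231) → take 6/28 of A → 61.71; 37/37 used.
Total value = 554.71

554.71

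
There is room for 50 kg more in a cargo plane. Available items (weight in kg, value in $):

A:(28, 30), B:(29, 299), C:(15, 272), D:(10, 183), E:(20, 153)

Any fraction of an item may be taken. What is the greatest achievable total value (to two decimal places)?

Ratios (sorted): D 18.30, C 18.13, B 10.31, E 7.65, A 1.07
take D (10 @ 183); take C (15 @ 272); take 25/29 of B → 257.76. Capacity used 50/50.
Total value = 712.76

712.76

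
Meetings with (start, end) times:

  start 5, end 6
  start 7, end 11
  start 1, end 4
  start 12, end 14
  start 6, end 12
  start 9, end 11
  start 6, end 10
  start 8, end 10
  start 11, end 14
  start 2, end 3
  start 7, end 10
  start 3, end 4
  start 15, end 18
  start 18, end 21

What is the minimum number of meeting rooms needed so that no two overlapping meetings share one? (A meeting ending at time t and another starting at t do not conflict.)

6

Events (time:±→running): 1:+→1 2:+→2 3:-→1 3:+→2 4:-→1 4:-→0 5:+→1 6:-→0 6:+→1 6:+→2 7:+→3 7:+→4 8:+→5 9:+→6 … peak 6.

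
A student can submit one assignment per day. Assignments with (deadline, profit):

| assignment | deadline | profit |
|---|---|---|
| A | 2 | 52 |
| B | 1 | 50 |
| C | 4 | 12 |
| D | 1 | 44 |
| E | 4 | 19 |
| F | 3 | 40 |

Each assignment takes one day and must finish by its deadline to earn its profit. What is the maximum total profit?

By profit: A(d2,52), B(d1,50), D(d1,44), F(d3,40), E(d4,19), C(d4,12)
A→slot 2; B→slot 1; D skipped; F→slot 3; E→slot 4; C skipped.
Profit = 50 + 52 + 40 + 19 = 161

161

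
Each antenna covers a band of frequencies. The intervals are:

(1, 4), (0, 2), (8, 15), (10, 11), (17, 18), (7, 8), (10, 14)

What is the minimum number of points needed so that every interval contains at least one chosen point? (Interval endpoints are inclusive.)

Sort by right endpoint; whenever an interval is uncovered, place a point at its right end.
By right end: [0,2]  [1,4]  [7,8]  [10,11]  [10,14]  [8,15]  [17,18]
[0,2] uncovered → point at 2; [7,8] uncovered → point at 8; [10,11] uncovered → point at 11; [17,18] uncovered → point at 18.
Points: 2, 8, 11, 18 (4 total).

4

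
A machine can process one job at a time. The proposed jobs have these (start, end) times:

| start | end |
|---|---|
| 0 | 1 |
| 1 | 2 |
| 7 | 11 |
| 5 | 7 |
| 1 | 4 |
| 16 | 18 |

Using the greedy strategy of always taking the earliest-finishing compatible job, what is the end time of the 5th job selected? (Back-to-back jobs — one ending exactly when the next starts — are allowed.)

Order by finish time; keep every interval that doesn't clash with the previous kept one.
Sorted by end: (0,1)  (1,2)  (1,4)  (5,7)  (7,11)  (16,18)
take (0,1); take (1,2); take (5,7); take (7,11); take (16,18).
Selected: (0,1) (1,2) (5,7) (7,11) (16,18)

18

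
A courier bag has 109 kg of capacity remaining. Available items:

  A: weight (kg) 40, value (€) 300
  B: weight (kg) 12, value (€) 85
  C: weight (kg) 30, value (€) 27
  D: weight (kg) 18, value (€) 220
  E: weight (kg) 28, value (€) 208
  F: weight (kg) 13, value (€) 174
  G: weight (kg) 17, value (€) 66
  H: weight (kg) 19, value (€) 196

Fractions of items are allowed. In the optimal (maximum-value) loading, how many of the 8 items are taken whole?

4

Order: F (174/13=13.38) > D (220/18=12.22) > H (196/19=10.32) > A (300/40=7.50) > E (208/28=7.43) > B (85/12=7.08) > G (66/17=3.88) > C (27/30=0.90)
Fill: take F (13 @ 174) → take D (18 @ 220) → take H (19 @ 196) → take A (40 @ 300) → take 19/28 of E → 141.14; 109/109 used.
4 item(s) taken whole; one partial (take 19/28 of E).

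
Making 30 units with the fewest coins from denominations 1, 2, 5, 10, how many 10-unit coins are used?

3

Greedy: take as many of the largest coin as possible, then repeat with the remainder.
30 = 3×10
Count of 10: 3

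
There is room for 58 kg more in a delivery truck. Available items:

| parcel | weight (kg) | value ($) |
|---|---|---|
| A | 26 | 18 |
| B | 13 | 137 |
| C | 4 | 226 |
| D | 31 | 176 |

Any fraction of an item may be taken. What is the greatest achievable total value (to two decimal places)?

Greedy by value/weight ratio, highest first.
Ratios (sorted): C 56.50, B 10.54, D 5.68, A 0.69
take C (4 @ 226); take B (13 @ 137); take D (31 @ 176); take 10/26 of A → 6.92. Capacity used 58/58.
Total value = 545.92

545.92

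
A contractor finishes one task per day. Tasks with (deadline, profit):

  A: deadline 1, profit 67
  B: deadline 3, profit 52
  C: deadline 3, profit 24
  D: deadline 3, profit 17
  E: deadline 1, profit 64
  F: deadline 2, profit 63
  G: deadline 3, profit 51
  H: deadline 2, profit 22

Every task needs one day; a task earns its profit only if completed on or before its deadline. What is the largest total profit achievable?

182

By profit: A(d1,67), E(d1,64), F(d2,63), B(d3,52), G(d3,51), C(d3,24), H(d2,22), D(d3,17)
A→slot 1; E skipped; F→slot 2; B→slot 3; G skipped; C skipped; H skipped; D skipped.
Profit = 67 + 63 + 52 = 182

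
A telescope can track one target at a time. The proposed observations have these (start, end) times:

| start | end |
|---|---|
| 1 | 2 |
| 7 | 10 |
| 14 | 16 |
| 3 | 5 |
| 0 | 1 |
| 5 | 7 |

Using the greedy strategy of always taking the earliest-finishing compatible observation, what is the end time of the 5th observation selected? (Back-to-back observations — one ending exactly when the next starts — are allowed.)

Greedy by earliest finish: after sorting by end time, pick each interval compatible with the last pick.
Sorted by end: (0,1)  (1,2)  (3,5)  (5,7)  (7,10)  (14,16)
take (0,1); take (1,2); take (3,5); take (5,7); take (7,10); take (14,16).
Selected: (0,1) (1,2) (3,5) (5,7) (7,10) (14,16)

10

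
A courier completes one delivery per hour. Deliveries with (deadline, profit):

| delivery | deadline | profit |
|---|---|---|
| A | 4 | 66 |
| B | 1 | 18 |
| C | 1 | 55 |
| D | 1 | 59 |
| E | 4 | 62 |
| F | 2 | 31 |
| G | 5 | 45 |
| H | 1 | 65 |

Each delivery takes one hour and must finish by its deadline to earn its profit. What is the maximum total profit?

269

Sort by profit descending; place each in the latest free slot ≤ its deadline.
Profit order: A=66 H=65 E=62 D=59 C=55 G=45 F=31 B=18
Assign: A→slot 4, H→slot 1, E→slot 3, D skipped, C skipped, G→slot 5, F→slot 2, B skipped.
Slots: [1:H] [2:F] [3:E] [4:A] [5:G]
Profit = 65 + 31 + 62 + 66 + 45 = 269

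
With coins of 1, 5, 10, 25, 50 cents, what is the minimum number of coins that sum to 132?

6

Greedy: take as many of the largest coin as possible, then repeat with the remainder.
132 = 2×50 + 1×25 + 1×5 + 2×1
Total coins = 2 + 1 + 1 + 2 = 6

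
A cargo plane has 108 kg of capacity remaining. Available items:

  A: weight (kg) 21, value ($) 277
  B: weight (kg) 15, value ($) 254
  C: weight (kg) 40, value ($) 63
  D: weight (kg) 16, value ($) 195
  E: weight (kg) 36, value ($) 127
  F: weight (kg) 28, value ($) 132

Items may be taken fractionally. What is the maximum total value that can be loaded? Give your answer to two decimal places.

Sort by value per unit weight and fill in that order.
Order: B (254/15=16.93) > A (277/21=13.19) > D (195/16=12.19) > F (132/28=4.71) > E (127/36=3.53) > C (63/40=1.57)
Fill: take B (15 @ 254) → take A (21 @ 277) → take D (16 @ 195) → take F (28 @ 132) → take 28/36 of E → 98.78; 108/108 used.
Total value = 956.78

956.78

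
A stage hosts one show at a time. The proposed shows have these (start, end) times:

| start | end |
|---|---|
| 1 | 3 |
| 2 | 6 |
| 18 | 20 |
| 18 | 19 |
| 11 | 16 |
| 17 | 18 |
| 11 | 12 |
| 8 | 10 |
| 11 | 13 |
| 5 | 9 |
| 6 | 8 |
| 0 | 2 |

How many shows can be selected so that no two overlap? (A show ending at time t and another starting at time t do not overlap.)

By end time: (0,2), (1,3), (2,6), (6,8), (5,9), (8,10), (11,12), (11,13), (11,16), (17,18), (18,19), (18,20).
Pick (0,2); next start ≥ 2 → (2,6); next start ≥ 6 → (6,8); next start ≥ 8 → (8,10); next start ≥ 10 → (11,12); next start ≥ 12 → (17,18); next start ≥ 18 → (18,19).
Selected 7 shows.

7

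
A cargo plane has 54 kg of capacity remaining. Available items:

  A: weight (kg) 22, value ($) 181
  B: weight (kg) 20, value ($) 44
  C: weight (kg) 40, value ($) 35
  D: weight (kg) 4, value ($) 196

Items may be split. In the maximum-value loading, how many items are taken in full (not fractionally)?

3

Ratios (sorted): D 49.00, A 8.23, B 2.20, C 0.88
take D (4 @ 196); take A (22 @ 181); take B (20 @ 44); take 8/40 of C → 7.00. Capacity used 54/54.
3 item(s) taken whole; one partial (take 8/40 of C).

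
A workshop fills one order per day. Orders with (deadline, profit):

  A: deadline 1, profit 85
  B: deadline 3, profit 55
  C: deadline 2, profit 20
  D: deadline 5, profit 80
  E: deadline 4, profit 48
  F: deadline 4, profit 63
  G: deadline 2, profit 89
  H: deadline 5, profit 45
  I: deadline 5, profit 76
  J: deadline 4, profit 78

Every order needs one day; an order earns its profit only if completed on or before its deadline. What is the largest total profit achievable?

Take jobs in profit order; each goes to the latest open slot no later than its deadline.
Profit order: G=89 A=85 D=80 J=78 I=76 F=63 B=55 E=48 H=45 C=20
Assign: G→slot 2, A→slot 1, D→slot 5, J→slot 4, I→slot 3, F skipped, B skipped, E skipped, H skipped, C skipped.
Slots: [1:A] [2:G] [3:I] [4:J] [5:D]
Profit = 85 + 89 + 76 + 78 + 80 = 408

408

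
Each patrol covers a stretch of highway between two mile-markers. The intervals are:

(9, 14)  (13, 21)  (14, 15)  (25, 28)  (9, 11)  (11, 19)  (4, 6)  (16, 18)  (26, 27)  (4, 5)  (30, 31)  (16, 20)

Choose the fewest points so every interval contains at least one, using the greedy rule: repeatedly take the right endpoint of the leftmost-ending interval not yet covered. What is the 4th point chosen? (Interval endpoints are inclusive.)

18

Sort by right endpoint; whenever an interval is uncovered, place a point at its right end.
By right end: [4,5]  [4,6]  [9,11]  [9,14]  [14,15]  [16,18]  [11,19]  [16,20]  [13,21]  [26,27]  [25,28]  [30,31]
[4,5] uncovered → point at 5; [9,11] uncovered → point at 11; [14,15] uncovered → point at 15; [16,18] uncovered → point at 18; [26,27] uncovered → point at 27; [30,31] uncovered → point at 31.
Points: 5, 11, 15, 18, 27, 31 (6 total).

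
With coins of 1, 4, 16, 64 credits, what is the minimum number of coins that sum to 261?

6

Use the largest denomination that fits, subtract, and repeat.
261 − 4×64→5 − 1×4→1 − 1×1→0
Total coins = 4 + 1 + 1 = 6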